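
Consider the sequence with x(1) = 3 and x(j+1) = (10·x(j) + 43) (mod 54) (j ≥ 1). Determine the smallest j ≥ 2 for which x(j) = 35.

21

Listing terms: x(1) = 3,  x(2) = 19,  x(3) = 17,  x(4) = 51,  x(5) = 13,  x(6) = 11,  x(7) = 45,  x(8) = 7,  x(9) = 5,  x(10) = 39,  x(11) = 1,  x(12) = 53,  x(13) = 33,  x(14) = 49,  x(15) = 47,  x(16) = 27,  x(17) = 43,  x(18) = 41,  x(19) = 21,  x(20) = 37,  x(21) = 35,  x(22) = 15,  x(23) = 31,  x(24) = 29,  x(25) = 9,  x(26) = 25,  x(27) = 23,  x(28) = 3.
The sequence repeats with period 27.
The value 35 first appears (with j ≥ 2) at x(21).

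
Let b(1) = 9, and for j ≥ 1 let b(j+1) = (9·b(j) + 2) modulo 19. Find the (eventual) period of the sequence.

We have b(1) = 9, b(2) = 7, b(3) = 8, b(4) = 17, b(5) = 3, b(6) = 10, b(7) = 16, b(8) = 13, b(9) = 5, b(10) = 9.
Since b(10) = b(1) = 9, the sequence is periodic with period 9.

9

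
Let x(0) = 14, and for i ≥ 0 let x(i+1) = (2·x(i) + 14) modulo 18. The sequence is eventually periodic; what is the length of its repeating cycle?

6

x(0) = 14; x(1) = 6; x(2) = 8; x(3) = 12; x(4) = 2; x(5) = 0; x(6) = 14.
The sequence repeats with period 6.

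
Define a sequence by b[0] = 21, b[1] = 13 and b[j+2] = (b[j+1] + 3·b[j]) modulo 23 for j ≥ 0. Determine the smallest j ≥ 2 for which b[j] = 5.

Computing terms: b[0] = 21; b[1] = 13; b[2] = 7; b[3] = 0; b[4] = 21; b[5] = 21; b[6] = 15; b[7] = 9; b[8] = 8; b[9] = 12; b[10] = 13; b[11] = 3; b[12] = 19; b[13] = 5; b[14] = 16; b[15] = 8; b[16] = 10; b[17] = 11; b[18] = 18; b[19] = 5; b[20] = 13; b[21] = 5; b[22] = 21; b[23] = 13.
Since (b[22], b[23]) = (b[0], b[1]) = (21, 13) (two consecutive terms determine the rest), the sequence is periodic with period 22.
The value 5 first appears (with j ≥ 2) at b[13].

13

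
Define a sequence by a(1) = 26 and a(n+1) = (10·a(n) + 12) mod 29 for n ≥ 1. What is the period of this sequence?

28

Computing terms: a(1) = 26, a(2) = 11, a(3) = 6, a(4) = 14, a(5) = 7, a(6) = 24, a(7) = 20, a(8) = 9, a(9) = 15, a(10) = 17, a(11) = 8, a(12) = 5, a(13) = 4, a(14) = 23, a(15) = 10, a(16) = 25, a(17) = 1, a(18) = 22, a(19) = 0, a(20) = 12, a(21) = 16, a(22) = 27, a(23) = 21, a(24) = 19, a(25) = 28, a(26) = 2, a(27) = 3, a(28) = 13, a(29) = 26.
The sequence repeats with period 28.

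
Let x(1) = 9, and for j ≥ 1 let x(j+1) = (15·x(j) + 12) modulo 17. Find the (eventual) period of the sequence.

Listing terms: x(1) = 9, x(2) = 11, x(3) = 7, x(4) = 15, x(5) = 16, x(6) = 14, x(7) = 1, x(8) = 10, x(9) = 9.
The sequence repeats with period 8.

8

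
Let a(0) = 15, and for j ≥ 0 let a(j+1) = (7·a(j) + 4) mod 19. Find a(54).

Computing terms: a(0) = 15; a(1) = 14; a(2) = 7; a(3) = 15.
Since a(3) = a(0) = 15, the sequence is periodic with period 3.
So a(54) = a(0 + ((54-0) mod 3)) = a(0) = 15.

15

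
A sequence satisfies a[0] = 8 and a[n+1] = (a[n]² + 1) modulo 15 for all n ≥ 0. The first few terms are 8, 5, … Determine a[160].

Listing terms: a[0] = 8; a[1] = 5; a[2] = 11; a[3] = 2; a[4] = 5.
Since a[4] = a[1] = 5, the sequence is eventually periodic: after a pre-period of length 1 it cycles with period 3.
For n ≥ 1, a[n] depends only on (n - 1) mod 3. (160 - 1) mod 3 = 0, so a[160] = a[1] = 5.

5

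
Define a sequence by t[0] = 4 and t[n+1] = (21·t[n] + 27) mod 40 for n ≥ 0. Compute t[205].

Computing terms: t[0] = 4; t[1] = 31; t[2] = 38; t[3] = 25; t[4] = 32; t[5] = 19; t[6] = 26; t[7] = 13; t[8] = 20; t[9] = 7; t[10] = 14; t[11] = 1; t[12] = 8; t[13] = 35; t[14] = 2; t[15] = 29; t[16] = 36; t[17] = 23; t[18] = 30; t[19] = 17; t[20] = 24; t[21] = 11; t[22] = 18; t[23] = 5; t[24] = 12; t[25] = 39; t[26] = 6; t[27] = 33; t[28] = 0; t[29] = 27; t[30] = 34; t[31] = 21; t[32] = 28; t[33] = 15; t[34] = 22; t[35] = 9; t[36] = 16; t[37] = 3; t[38] = 10; t[39] = 37; t[40] = 4.
Since t[40] = t[0] = 4, the sequence is periodic with period 40.
So t[205] = t[0 + ((205-0) mod 40)] = t[5] = 19.

19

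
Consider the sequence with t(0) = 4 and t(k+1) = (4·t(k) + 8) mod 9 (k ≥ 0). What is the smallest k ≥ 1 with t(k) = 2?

5

Listing terms: t(0) = 4,  t(1) = 6,  t(2) = 5,  t(3) = 1,  t(4) = 3,  t(5) = 2,  t(6) = 7,  t(7) = 0,  t(8) = 8,  t(9) = 4.
The sequence repeats with period 9.
The value 2 first appears (with k ≥ 1) at t(5).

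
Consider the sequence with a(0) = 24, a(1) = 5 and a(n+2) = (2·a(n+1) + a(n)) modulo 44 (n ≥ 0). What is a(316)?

4

a(0) = 24,  a(1) = 5,  a(2) = 34,  a(3) = 29,  a(4) = 4,  a(5) = 37,  a(6) = 34,  a(7) = 17,  a(8) = 24,  a(9) = 21,  a(10) = 22,  a(11) = 21,  a(12) = 20,  a(13) = 17,  a(14) = 10,  a(15) = 37,  a(16) = 40,  a(17) = 29,  a(18) = 10,  a(19) = 5,  a(20) = 20,  a(21) = 1,  a(22) = 22,  a(23) = 1,  a(24) = 24,  a(25) = 5.
The sequence repeats with period 24.
(316 - 0) mod 24 = 4, so a(316) = a(4) = 4.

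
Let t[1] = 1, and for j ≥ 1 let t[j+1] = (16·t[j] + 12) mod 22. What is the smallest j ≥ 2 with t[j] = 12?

6

t[1] = 1; t[2] = 6; t[3] = 20; t[4] = 2; t[5] = 0; t[6] = 12; t[7] = 6.
Since t[7] = t[2] = 6, the sequence is eventually periodic: after a pre-period of length 1 it cycles with period 5.
The value 12 first appears (with j ≥ 2) at t[6].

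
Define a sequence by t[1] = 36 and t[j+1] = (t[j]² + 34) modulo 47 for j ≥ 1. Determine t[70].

t[1] = 36, t[2] = 14, t[3] = 42, t[4] = 12, t[5] = 37, t[6] = 40, t[7] = 36.
Since t[7] = t[1] = 36, the sequence is periodic with period 6.
So t[70] = t[1 + ((70-1) mod 6)] = t[4] = 12.

12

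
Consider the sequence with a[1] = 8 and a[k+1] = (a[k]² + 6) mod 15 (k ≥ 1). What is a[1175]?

10

We have a[1] = 8, a[2] = 10, a[3] = 1, a[4] = 7, a[5] = 10.
Since a[5] = a[2] = 10, the sequence is eventually periodic: after a pre-period of length 1 it cycles with period 3.
For k ≥ 2, a[k] depends only on (k - 2) mod 3. (1175 - 2) mod 3 = 0, so a[1175] = a[2] = 10.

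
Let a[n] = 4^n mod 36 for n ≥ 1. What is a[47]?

Computing terms: a[1] = 4; a[2] = 16; a[3] = 28; a[4] = 4.
Since a[4] = a[1] = 4, the sequence is periodic with period 3.
So a[47] = a[1 + ((47-1) mod 3)] = a[2] = 16.

16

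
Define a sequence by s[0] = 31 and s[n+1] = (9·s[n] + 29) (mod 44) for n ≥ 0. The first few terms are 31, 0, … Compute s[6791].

s[0] = 31, s[1] = 0, s[2] = 29, s[3] = 26, s[4] = 43, s[5] = 20, s[6] = 33, s[7] = 18, s[8] = 15, s[9] = 32, s[10] = 9, s[11] = 22, s[12] = 7, s[13] = 4, s[14] = 21, s[15] = 42, s[16] = 11, s[17] = 40, s[18] = 37, s[19] = 10, s[20] = 31.
The sequence repeats with period 20.
So s[6791] = s[0 + ((6791-0) mod 20)] = s[11] = 22.

22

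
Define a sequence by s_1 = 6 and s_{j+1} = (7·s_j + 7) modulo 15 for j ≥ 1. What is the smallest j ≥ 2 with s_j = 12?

4

Listing terms: s_1 = 6; s_2 = 4; s_3 = 5; s_4 = 12; s_5 = 1; s_6 = 14; s_7 = 0; s_8 = 7; s_9 = 11; s_{10} = 9; s_{11} = 10; s_{12} = 2; s_{13} = 6.
Since s_{13} = s_1 = 6, the sequence is periodic with period 12.
The value 12 first appears (with j ≥ 2) at s_4.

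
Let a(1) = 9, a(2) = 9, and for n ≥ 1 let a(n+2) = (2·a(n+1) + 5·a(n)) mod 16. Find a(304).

11

Computing terms: a(1) = 9, a(2) = 9, a(3) = 15, a(4) = 11, a(5) = 1, a(6) = 9, a(7) = 7, a(8) = 11, a(9) = 9, a(10) = 9.
The sequence repeats with period 8.
(304 - 1) mod 8 = 7, so a(304) = a(8) = 11.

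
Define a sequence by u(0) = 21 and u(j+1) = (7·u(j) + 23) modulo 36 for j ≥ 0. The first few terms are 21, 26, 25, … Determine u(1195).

2

u(0) = 21, u(1) = 26, u(2) = 25, u(3) = 18, u(4) = 5, u(5) = 22, u(6) = 33, u(7) = 2, u(8) = 1, u(9) = 30, u(10) = 17, u(11) = 34, u(12) = 9, u(13) = 14, u(14) = 13, u(15) = 6, u(16) = 29, u(17) = 10, u(18) = 21.
Since u(18) = u(0) = 21, the sequence is periodic with period 18.
(1195 - 0) mod 18 = 7, so u(1195) = u(7) = 2.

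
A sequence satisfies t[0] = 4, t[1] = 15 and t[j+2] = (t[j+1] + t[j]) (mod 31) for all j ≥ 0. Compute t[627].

18

t[0] = 4; t[1] = 15; t[2] = 19; t[3] = 3; t[4] = 22; t[5] = 25; t[6] = 16; t[7] = 10; t[8] = 26; t[9] = 5; t[10] = 0; t[11] = 5; t[12] = 5; t[13] = 10; t[14] = 15; t[15] = 25; t[16] = 9; t[17] = 3; t[18] = 12; t[19] = 15; t[20] = 27; t[21] = 11; t[22] = 7; t[23] = 18; t[24] = 25; t[25] = 12; t[26] = 6; t[27] = 18; t[28] = 24; t[29] = 11; t[30] = 4; t[31] = 15.
The sequence repeats with period 30.
So t[627] = t[0 + ((627-0) mod 30)] = t[27] = 18.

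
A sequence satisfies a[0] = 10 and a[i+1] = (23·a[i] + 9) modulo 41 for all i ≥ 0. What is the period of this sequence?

10

Computing terms: a[0] = 10, a[1] = 34, a[2] = 12, a[3] = 39, a[4] = 4, a[5] = 19, a[6] = 36, a[7] = 17, a[8] = 31, a[9] = 25, a[10] = 10.
Since a[10] = a[0] = 10, the sequence is periodic with period 10.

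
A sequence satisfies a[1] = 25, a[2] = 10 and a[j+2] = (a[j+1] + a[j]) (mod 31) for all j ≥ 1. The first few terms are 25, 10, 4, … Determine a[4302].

a[1] = 25, a[2] = 10, a[3] = 4, a[4] = 14, a[5] = 18, a[6] = 1, a[7] = 19, a[8] = 20, a[9] = 8, a[10] = 28, a[11] = 5, a[12] = 2, a[13] = 7, a[14] = 9, a[15] = 16, a[16] = 25, a[17] = 10.
Since (a[16], a[17]) = (a[1], a[2]) = (25, 10) (two consecutive terms determine the rest), the sequence is periodic with period 15.
So a[4302] = a[1 + ((4302-1) mod 15)] = a[12] = 2.

2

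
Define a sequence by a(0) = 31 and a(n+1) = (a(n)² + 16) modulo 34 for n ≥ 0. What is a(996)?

a(0) = 31; a(1) = 25; a(2) = 29; a(3) = 7; a(4) = 31.
The sequence repeats with period 4.
(996 - 0) mod 4 = 0, so a(996) = a(0) = 31.

31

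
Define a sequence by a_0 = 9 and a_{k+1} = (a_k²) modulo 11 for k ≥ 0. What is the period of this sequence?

Listing terms: a_0 = 9; a_1 = 4; a_2 = 5; a_3 = 3; a_4 = 9.
The sequence repeats with period 4.

4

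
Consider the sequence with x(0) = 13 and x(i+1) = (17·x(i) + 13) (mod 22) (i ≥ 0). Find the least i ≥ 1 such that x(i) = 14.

Computing terms: x(0) = 13,  x(1) = 14,  x(2) = 9,  x(3) = 12,  x(4) = 19,  x(5) = 6,  x(6) = 5,  x(7) = 10,  x(8) = 7,  x(9) = 0,  x(10) = 13.
Since x(10) = x(0) = 13, the sequence is periodic with period 10.
The value 14 first appears (with i ≥ 1) at x(1).

1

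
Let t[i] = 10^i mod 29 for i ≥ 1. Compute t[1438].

6

We have t[1] = 10; t[2] = 13; t[3] = 14; t[4] = 24; t[5] = 8; t[6] = 22; t[7] = 17; t[8] = 25; t[9] = 18; t[10] = 6; t[11] = 2; t[12] = 20; t[13] = 26; t[14] = 28; t[15] = 19; t[16] = 16; t[17] = 15; t[18] = 5; t[19] = 21; t[20] = 7; t[21] = 12; t[22] = 4; t[23] = 11; t[24] = 23; t[25] = 27; t[26] = 9; t[27] = 3; t[28] = 1; t[29] = 10.
Since t[29] = t[1] = 10, the sequence is periodic with period 28.
(1438 - 1) mod 28 = 9, so t[1438] = t[10] = 6.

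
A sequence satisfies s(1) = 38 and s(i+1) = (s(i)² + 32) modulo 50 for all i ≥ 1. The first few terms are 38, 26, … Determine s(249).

38

Listing terms: s(1) = 38, s(2) = 26, s(3) = 8, s(4) = 46, s(5) = 48, s(6) = 36, s(7) = 28, s(8) = 16, s(9) = 38.
Since s(9) = s(1) = 38, the sequence is periodic with period 8.
So s(249) = s(1 + ((249-1) mod 8)) = s(1) = 38.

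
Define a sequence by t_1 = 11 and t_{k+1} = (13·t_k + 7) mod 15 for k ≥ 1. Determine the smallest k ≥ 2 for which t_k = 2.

7

t_1 = 11,  t_2 = 0,  t_3 = 7,  t_4 = 8,  t_5 = 6,  t_6 = 10,  t_7 = 2,  t_8 = 3,  t_9 = 1,  t_{10} = 5,  t_{11} = 12,  t_{12} = 13,  t_{13} = 11.
Since t_{13} = t_1 = 11, the sequence is periodic with period 12.
The value 2 first appears (with k ≥ 2) at t_7.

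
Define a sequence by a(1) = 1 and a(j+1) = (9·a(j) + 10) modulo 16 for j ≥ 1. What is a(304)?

15

Computing terms: a(1) = 1, a(2) = 3, a(3) = 5, a(4) = 7, a(5) = 9, a(6) = 11, a(7) = 13, a(8) = 15, a(9) = 1.
The sequence repeats with period 8.
So a(304) = a(1 + ((304-1) mod 8)) = a(8) = 15.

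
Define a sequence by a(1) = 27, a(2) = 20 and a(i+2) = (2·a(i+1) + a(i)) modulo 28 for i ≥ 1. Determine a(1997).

11

Computing terms: a(1) = 27, a(2) = 20, a(3) = 11, a(4) = 14, a(5) = 11, a(6) = 8, a(7) = 27, a(8) = 6, a(9) = 11, a(10) = 0, a(11) = 11, a(12) = 22, a(13) = 27, a(14) = 20.
Since (a(13), a(14)) = (a(1), a(2)) = (27, 20) (two consecutive terms determine the rest), the sequence is periodic with period 12.
So a(1997) = a(1 + ((1997-1) mod 12)) = a(5) = 11.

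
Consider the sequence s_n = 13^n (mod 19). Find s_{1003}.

15

Listing terms: s_1 = 13; s_2 = 17; s_3 = 12; s_4 = 4; s_5 = 14; s_6 = 11; s_7 = 10; s_8 = 16; s_9 = 18; s_{10} = 6; s_{11} = 2; s_{12} = 7; s_{13} = 15; s_{14} = 5; s_{15} = 8; s_{16} = 9; s_{17} = 3; s_{18} = 1; s_{19} = 13.
The sequence repeats with period 18.
So s_{1003} = s_{1 + ((1003-1) mod 18)} = s_{13} = 15.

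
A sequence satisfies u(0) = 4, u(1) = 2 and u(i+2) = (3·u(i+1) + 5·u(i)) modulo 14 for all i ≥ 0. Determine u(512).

u(0) = 4; u(1) = 2; u(2) = 12; u(3) = 4; u(4) = 2.
Since (u(3), u(4)) = (u(0), u(1)) = (4, 2) (two consecutive terms determine the rest), the sequence is periodic with period 3.
So u(512) = u(0 + ((512-0) mod 3)) = u(2) = 12.

12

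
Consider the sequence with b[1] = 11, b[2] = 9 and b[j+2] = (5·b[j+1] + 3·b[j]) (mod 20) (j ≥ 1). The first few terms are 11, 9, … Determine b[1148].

17

Listing terms: b[1] = 11,  b[2] = 9,  b[3] = 18,  b[4] = 17,  b[5] = 19,  b[6] = 6,  b[7] = 7,  b[8] = 13,  b[9] = 6,  b[10] = 9,  b[11] = 3,  b[12] = 2,  b[13] = 19,  b[14] = 1,  b[15] = 2,  b[16] = 13,  b[17] = 11,  b[18] = 14,  b[19] = 3,  b[20] = 17,  b[21] = 14,  b[22] = 1,  b[23] = 7,  b[24] = 18,  b[25] = 11,  b[26] = 9.
The sequence repeats with period 24.
(1148 - 1) mod 24 = 19, so b[1148] = b[20] = 17.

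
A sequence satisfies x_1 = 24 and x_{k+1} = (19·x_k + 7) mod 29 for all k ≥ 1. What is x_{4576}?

x_1 = 24,  x_2 = 28,  x_3 = 17,  x_4 = 11,  x_5 = 13,  x_6 = 22,  x_7 = 19,  x_8 = 20,  x_9 = 10,  x_{10} = 23,  x_{11} = 9,  x_{12} = 4,  x_{13} = 25,  x_{14} = 18,  x_{15} = 1,  x_{16} = 26,  x_{17} = 8,  x_{18} = 14,  x_{19} = 12,  x_{20} = 3,  x_{21} = 6,  x_{22} = 5,  x_{23} = 15,  x_{24} = 2,  x_{25} = 16,  x_{26} = 21,  x_{27} = 0,  x_{28} = 7,  x_{29} = 24.
The sequence repeats with period 28.
So x_{4576} = x_{1 + ((4576-1) mod 28)} = x_{12} = 4.

4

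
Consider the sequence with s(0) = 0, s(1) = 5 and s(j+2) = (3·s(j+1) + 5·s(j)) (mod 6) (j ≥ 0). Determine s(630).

0

We have s(0) = 0, s(1) = 5, s(2) = 3, s(3) = 4, s(4) = 3, s(5) = 5, s(6) = 0, s(7) = 1, s(8) = 3, s(9) = 2, s(10) = 3, s(11) = 1, s(12) = 0, s(13) = 5.
Since (s(12), s(13)) = (s(0), s(1)) = (0, 5) (two consecutive terms determine the rest), the sequence is periodic with period 12.
(630 - 0) mod 12 = 6, so s(630) = s(6) = 0.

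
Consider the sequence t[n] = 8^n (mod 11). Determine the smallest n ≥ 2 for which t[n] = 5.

Computing terms: t[1] = 8, t[2] = 9, t[3] = 6, t[4] = 4, t[5] = 10, t[6] = 3, t[7] = 2, t[8] = 5, t[9] = 7, t[10] = 1, t[11] = 8.
The sequence repeats with period 10.
The value 5 first appears (with n ≥ 2) at t[8].

8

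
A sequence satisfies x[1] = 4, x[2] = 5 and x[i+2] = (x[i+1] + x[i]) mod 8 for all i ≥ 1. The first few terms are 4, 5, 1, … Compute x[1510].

Listing terms: x[1] = 4; x[2] = 5; x[3] = 1; x[4] = 6; x[5] = 7; x[6] = 5; x[7] = 4; x[8] = 1; x[9] = 5; x[10] = 6; x[11] = 3; x[12] = 1; x[13] = 4; x[14] = 5.
Since (x[13], x[14]) = (x[1], x[2]) = (4, 5) (two consecutive terms determine the rest), the sequence is periodic with period 12.
(1510 - 1) mod 12 = 9, so x[1510] = x[10] = 6.

6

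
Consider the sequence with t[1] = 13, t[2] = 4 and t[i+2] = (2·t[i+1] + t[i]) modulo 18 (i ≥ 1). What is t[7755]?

t[1] = 13; t[2] = 4; t[3] = 3; t[4] = 10; t[5] = 5; t[6] = 2; t[7] = 9; t[8] = 2; t[9] = 13; t[10] = 10; t[11] = 15; t[12] = 4; t[13] = 5; t[14] = 14; t[15] = 15; t[16] = 8; t[17] = 13; t[18] = 16; t[19] = 9; t[20] = 16; t[21] = 5; t[22] = 8; t[23] = 3; t[24] = 14; t[25] = 13; t[26] = 4.
Since (t[25], t[26]) = (t[1], t[2]) = (13, 4) (two consecutive terms determine the rest), the sequence is periodic with period 24.
So t[7755] = t[1 + ((7755-1) mod 24)] = t[3] = 3.

3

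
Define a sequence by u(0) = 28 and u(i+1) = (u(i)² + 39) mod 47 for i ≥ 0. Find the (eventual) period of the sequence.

6

Computing terms: u(0) = 28; u(1) = 24; u(2) = 4; u(3) = 8; u(4) = 9; u(5) = 26; u(6) = 10; u(7) = 45; u(8) = 43; u(9) = 8.
Since u(9) = u(3) = 8, the sequence is eventually periodic: after a pre-period of length 3 it cycles with period 6.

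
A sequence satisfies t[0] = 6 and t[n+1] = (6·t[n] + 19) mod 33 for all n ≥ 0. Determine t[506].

t[0] = 6,  t[1] = 22,  t[2] = 19,  t[3] = 1,  t[4] = 25,  t[5] = 4,  t[6] = 10,  t[7] = 13,  t[8] = 31,  t[9] = 7,  t[10] = 28,  t[11] = 22.
Since t[11] = t[1] = 22, the sequence is eventually periodic: after a pre-period of length 1 it cycles with period 10.
For n ≥ 1, t[n] depends only on (n - 1) mod 10. (506 - 1) mod 10 = 5, so t[506] = t[6] = 10.

10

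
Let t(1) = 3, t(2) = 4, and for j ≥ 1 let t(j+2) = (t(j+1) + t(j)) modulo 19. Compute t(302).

t(1) = 3, t(2) = 4, t(3) = 7, t(4) = 11, t(5) = 18, t(6) = 10, t(7) = 9, t(8) = 0, t(9) = 9, t(10) = 9, t(11) = 18, t(12) = 8, t(13) = 7, t(14) = 15, t(15) = 3, t(16) = 18, t(17) = 2, t(18) = 1, t(19) = 3, t(20) = 4.
Since (t(19), t(20)) = (t(1), t(2)) = (3, 4) (two consecutive terms determine the rest), the sequence is periodic with period 18.
So t(302) = t(1 + ((302-1) mod 18)) = t(14) = 15.

15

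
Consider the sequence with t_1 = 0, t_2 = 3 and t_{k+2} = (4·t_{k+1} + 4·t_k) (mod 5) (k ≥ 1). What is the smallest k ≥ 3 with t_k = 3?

5

We have t_1 = 0; t_2 = 3; t_3 = 2; t_4 = 0; t_5 = 3.
Since (t_4, t_5) = (t_1, t_2) = (0, 3) (two consecutive terms determine the rest), the sequence is periodic with period 3.
The value 3 next appears (with k ≥ 3) at t_5.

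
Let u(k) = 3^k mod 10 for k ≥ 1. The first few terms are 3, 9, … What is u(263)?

Listing terms: u(1) = 3, u(2) = 9, u(3) = 7, u(4) = 1, u(5) = 3.
Since u(5) = u(1) = 3, the sequence is periodic with period 4.
(263 - 1) mod 4 = 2, so u(263) = u(3) = 7.

7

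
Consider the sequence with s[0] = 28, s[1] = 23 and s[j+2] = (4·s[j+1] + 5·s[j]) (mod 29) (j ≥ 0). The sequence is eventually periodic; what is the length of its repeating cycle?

14

Listing terms: s[0] = 28; s[1] = 23; s[2] = 0; s[3] = 28; s[4] = 25; s[5] = 8; s[6] = 12; s[7] = 1; s[8] = 6; s[9] = 0; s[10] = 1; s[11] = 4; s[12] = 21; s[13] = 17; s[14] = 28; s[15] = 23.
The sequence repeats with period 14.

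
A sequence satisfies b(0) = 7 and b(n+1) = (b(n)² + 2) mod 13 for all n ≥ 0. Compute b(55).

11

We have b(0) = 7,  b(1) = 12,  b(2) = 3,  b(3) = 11,  b(4) = 6,  b(5) = 12.
Since b(5) = b(1) = 12, the sequence is eventually periodic: after a pre-period of length 1 it cycles with period 4.
For n ≥ 1, b(n) depends only on (n - 1) mod 4. (55 - 1) mod 4 = 2, so b(55) = b(3) = 11.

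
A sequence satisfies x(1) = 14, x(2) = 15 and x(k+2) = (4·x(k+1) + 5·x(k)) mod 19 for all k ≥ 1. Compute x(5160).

Listing terms: x(1) = 14, x(2) = 15, x(3) = 16, x(4) = 6, x(5) = 9, x(6) = 9, x(7) = 5, x(8) = 8, x(9) = 0, x(10) = 2, x(11) = 8, x(12) = 4, x(13) = 18, x(14) = 16, x(15) = 2, x(16) = 12, x(17) = 1, x(18) = 7, x(19) = 14, x(20) = 15.
Since (x(19), x(20)) = (x(1), x(2)) = (14, 15) (two consecutive terms determine the rest), the sequence is periodic with period 18.
So x(5160) = x(1 + ((5160-1) mod 18)) = x(12) = 4.

4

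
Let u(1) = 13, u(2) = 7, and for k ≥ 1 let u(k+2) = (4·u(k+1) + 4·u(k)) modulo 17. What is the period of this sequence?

16

Computing terms: u(1) = 13, u(2) = 7, u(3) = 12, u(4) = 8, u(5) = 12, u(6) = 12, u(7) = 11, u(8) = 7, u(9) = 4, u(10) = 10, u(11) = 5, u(12) = 9, u(13) = 5, u(14) = 5, u(15) = 6, u(16) = 10, u(17) = 13, u(18) = 7.
Since (u(17), u(18)) = (u(1), u(2)) = (13, 7) (two consecutive terms determine the rest), the sequence is periodic with period 16.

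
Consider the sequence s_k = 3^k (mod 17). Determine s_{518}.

Listing terms: s_1 = 3; s_2 = 9; s_3 = 10; s_4 = 13; s_5 = 5; s_6 = 15; s_7 = 11; s_8 = 16; s_9 = 14; s_{10} = 8; s_{11} = 7; s_{12} = 4; s_{13} = 12; s_{14} = 2; s_{15} = 6; s_{16} = 1; s_{17} = 3.
Since s_{17} = s_1 = 3, the sequence is periodic with period 16.
So s_{518} = s_{1 + ((518-1) mod 16)} = s_6 = 15.

15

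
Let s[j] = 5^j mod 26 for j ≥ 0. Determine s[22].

25

Listing terms: s[0] = 1,  s[1] = 5,  s[2] = 25,  s[3] = 21,  s[4] = 1.
The sequence repeats with period 4.
(22 - 0) mod 4 = 2, so s[22] = s[2] = 25.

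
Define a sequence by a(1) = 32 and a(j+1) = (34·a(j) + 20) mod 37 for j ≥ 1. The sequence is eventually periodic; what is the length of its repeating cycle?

Listing terms: a(1) = 32; a(2) = 35; a(3) = 26; a(4) = 16; a(5) = 9; a(6) = 30; a(7) = 4; a(8) = 8; a(9) = 33; a(10) = 32.
Since a(10) = a(1) = 32, the sequence is periodic with period 9.

9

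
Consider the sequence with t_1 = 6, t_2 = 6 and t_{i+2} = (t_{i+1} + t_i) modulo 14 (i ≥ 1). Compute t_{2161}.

Listing terms: t_1 = 6,  t_2 = 6,  t_3 = 12,  t_4 = 4,  t_5 = 2,  t_6 = 6,  t_7 = 8,  t_8 = 0,  t_9 = 8,  t_{10} = 8,  t_{11} = 2,  t_{12} = 10,  t_{13} = 12,  t_{14} = 8,  t_{15} = 6,  t_{16} = 0,  t_{17} = 6,  t_{18} = 6.
The sequence repeats with period 16.
So t_{2161} = t_{1 + ((2161-1) mod 16)} = t_1 = 6.

6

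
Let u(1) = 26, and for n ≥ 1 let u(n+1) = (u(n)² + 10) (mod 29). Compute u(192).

4

u(1) = 26; u(2) = 19; u(3) = 23; u(4) = 17; u(5) = 9; u(6) = 4; u(7) = 26.
Since u(7) = u(1) = 26, the sequence is periodic with period 6.
So u(192) = u(1 + ((192-1) mod 6)) = u(6) = 4.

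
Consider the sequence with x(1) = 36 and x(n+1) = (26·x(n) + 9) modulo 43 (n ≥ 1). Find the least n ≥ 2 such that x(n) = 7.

10

We have x(1) = 36, x(2) = 42, x(3) = 26, x(4) = 40, x(5) = 17, x(6) = 21, x(7) = 39, x(8) = 34, x(9) = 33, x(10) = 7, x(11) = 19, x(12) = 30, x(13) = 15, x(14) = 12, x(15) = 20, x(16) = 13, x(17) = 3, x(18) = 1, x(19) = 35, x(20) = 16, x(21) = 38, x(22) = 8, x(23) = 2, x(24) = 18, x(25) = 4, x(26) = 27, x(27) = 23, x(28) = 5, x(29) = 10, x(30) = 11, x(31) = 37, x(32) = 25, x(33) = 14, x(34) = 29, x(35) = 32, x(36) = 24, x(37) = 31, x(38) = 41, x(39) = 0, x(40) = 9, x(41) = 28, x(42) = 6, x(43) = 36.
Since x(43) = x(1) = 36, the sequence is periodic with period 42.
The value 7 first appears (with n ≥ 2) at x(10).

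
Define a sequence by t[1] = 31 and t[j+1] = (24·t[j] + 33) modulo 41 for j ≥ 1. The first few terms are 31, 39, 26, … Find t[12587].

t[1] = 31; t[2] = 39; t[3] = 26; t[4] = 1; t[5] = 16; t[6] = 7; t[7] = 37; t[8] = 19; t[9] = 38; t[10] = 2; t[11] = 40; t[12] = 9; t[13] = 3; t[14] = 23; t[15] = 11; t[16] = 10; t[17] = 27; t[18] = 25; t[19] = 18; t[20] = 14; t[21] = 0; t[22] = 33; t[23] = 5; t[24] = 30; t[25] = 15; t[26] = 24; t[27] = 35; t[28] = 12; t[29] = 34; t[30] = 29; t[31] = 32; t[32] = 22; t[33] = 28; t[34] = 8; t[35] = 20; t[36] = 21; t[37] = 4; t[38] = 6; t[39] = 13; t[40] = 17; t[41] = 31.
Since t[41] = t[1] = 31, the sequence is periodic with period 40.
(12587 - 1) mod 40 = 26, so t[12587] = t[27] = 35.

35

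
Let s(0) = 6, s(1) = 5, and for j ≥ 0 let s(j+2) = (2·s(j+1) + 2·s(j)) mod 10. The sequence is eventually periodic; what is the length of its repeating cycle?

24

Listing terms: s(0) = 6,  s(1) = 5,  s(2) = 2,  s(3) = 4,  s(4) = 2,  s(5) = 2,  s(6) = 8,  s(7) = 0,  s(8) = 6,  s(9) = 2,  s(10) = 6,  s(11) = 6,  s(12) = 4,  s(13) = 0,  s(14) = 8,  s(15) = 6,  s(16) = 8,  s(17) = 8,  s(18) = 2,  s(19) = 0,  s(20) = 4,  s(21) = 8,  s(22) = 4,  s(23) = 4,  s(24) = 6,  s(25) = 0,  s(26) = 2,  s(27) = 4.
Since (s(26), s(27)) = (s(2), s(3)) = (2, 4) (two consecutive terms determine the rest), the sequence is eventually periodic: after a pre-period of length 2 it cycles with period 24.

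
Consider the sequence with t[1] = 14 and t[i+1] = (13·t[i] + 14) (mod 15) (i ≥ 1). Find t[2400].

0

Computing terms: t[1] = 14; t[2] = 1; t[3] = 12; t[4] = 5; t[5] = 4; t[6] = 6; t[7] = 2; t[8] = 10; t[9] = 9; t[10] = 11; t[11] = 7; t[12] = 0; t[13] = 14.
Since t[13] = t[1] = 14, the sequence is periodic with period 12.
So t[2400] = t[1 + ((2400-1) mod 12)] = t[12] = 0.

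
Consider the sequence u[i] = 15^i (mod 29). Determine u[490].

28

We have u[1] = 15,  u[2] = 22,  u[3] = 11,  u[4] = 20,  u[5] = 10,  u[6] = 5,  u[7] = 17,  u[8] = 23,  u[9] = 26,  u[10] = 13,  u[11] = 21,  u[12] = 25,  u[13] = 27,  u[14] = 28,  u[15] = 14,  u[16] = 7,  u[17] = 18,  u[18] = 9,  u[19] = 19,  u[20] = 24,  u[21] = 12,  u[22] = 6,  u[23] = 3,  u[24] = 16,  u[25] = 8,  u[26] = 4,  u[27] = 2,  u[28] = 1,  u[29] = 15.
The sequence repeats with period 28.
(490 - 1) mod 28 = 13, so u[490] = u[14] = 28.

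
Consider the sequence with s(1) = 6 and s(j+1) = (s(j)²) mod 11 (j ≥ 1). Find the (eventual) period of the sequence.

4

s(1) = 6,  s(2) = 3,  s(3) = 9,  s(4) = 4,  s(5) = 5,  s(6) = 3.
Since s(6) = s(2) = 3, the sequence is eventually periodic: after a pre-period of length 1 it cycles with period 4.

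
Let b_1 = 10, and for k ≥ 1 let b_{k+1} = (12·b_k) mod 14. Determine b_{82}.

Listing terms: b_1 = 10, b_2 = 8, b_3 = 12, b_4 = 4, b_5 = 6, b_6 = 2, b_7 = 10.
Since b_7 = b_1 = 10, the sequence is periodic with period 6.
(82 - 1) mod 6 = 3, so b_{82} = b_4 = 4.

4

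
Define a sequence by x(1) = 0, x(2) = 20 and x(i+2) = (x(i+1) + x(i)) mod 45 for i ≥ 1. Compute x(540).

25

Computing terms: x(1) = 0; x(2) = 20; x(3) = 20; x(4) = 40; x(5) = 15; x(6) = 10; x(7) = 25; x(8) = 35; x(9) = 15; x(10) = 5; x(11) = 20; x(12) = 25; x(13) = 0; x(14) = 25; x(15) = 25; x(16) = 5; x(17) = 30; x(18) = 35; x(19) = 20; x(20) = 10; x(21) = 30; x(22) = 40; x(23) = 25; x(24) = 20; x(25) = 0; x(26) = 20.
Since (x(25), x(26)) = (x(1), x(2)) = (0, 20) (two consecutive terms determine the rest), the sequence is periodic with period 24.
(540 - 1) mod 24 = 11, so x(540) = x(12) = 25.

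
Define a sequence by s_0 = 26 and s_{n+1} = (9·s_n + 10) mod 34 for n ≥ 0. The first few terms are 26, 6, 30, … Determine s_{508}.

Listing terms: s_0 = 26, s_1 = 6, s_2 = 30, s_3 = 8, s_4 = 14, s_5 = 0, s_6 = 10, s_7 = 32, s_8 = 26.
Since s_8 = s_0 = 26, the sequence is periodic with period 8.
So s_{508} = s_{0 + ((508-0) mod 8)} = s_4 = 14.

14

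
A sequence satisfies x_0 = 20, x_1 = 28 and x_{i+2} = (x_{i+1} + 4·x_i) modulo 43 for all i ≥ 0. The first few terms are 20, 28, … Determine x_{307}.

We have x_0 = 20; x_1 = 28; x_2 = 22; x_3 = 5; x_4 = 7; x_5 = 27; x_6 = 12; x_7 = 34; x_8 = 39; x_9 = 3; x_{10} = 30; x_{11} = 42; x_{12} = 33; x_{13} = 29; x_{14} = 32; x_{15} = 19; x_{16} = 18; x_{17} = 8; x_{18} = 37; x_{19} = 26; x_{20} = 2; x_{21} = 20; x_{22} = 28.
The sequence repeats with period 21.
So x_{307} = x_{0 + ((307-0) mod 21)} = x_{13} = 29.

29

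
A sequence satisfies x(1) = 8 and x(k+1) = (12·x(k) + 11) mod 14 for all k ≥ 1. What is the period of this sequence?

Computing terms: x(1) = 8; x(2) = 9; x(3) = 7; x(4) = 11; x(5) = 3; x(6) = 5; x(7) = 1; x(8) = 9.
Since x(8) = x(2) = 9, the sequence is eventually periodic: after a pre-period of length 1 it cycles with period 6.

6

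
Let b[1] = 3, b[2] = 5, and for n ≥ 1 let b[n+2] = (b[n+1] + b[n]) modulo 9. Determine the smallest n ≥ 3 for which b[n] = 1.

Listing terms: b[1] = 3,  b[2] = 5,  b[3] = 8,  b[4] = 4,  b[5] = 3,  b[6] = 7,  b[7] = 1,  b[8] = 8,  b[9] = 0,  b[10] = 8,  b[11] = 8,  b[12] = 7,  b[13] = 6,  b[14] = 4,  b[15] = 1,  b[16] = 5,  b[17] = 6,  b[18] = 2,  b[19] = 8,  b[20] = 1,  b[21] = 0,  b[22] = 1,  b[23] = 1,  b[24] = 2,  b[25] = 3,  b[26] = 5.
The sequence repeats with period 24.
The value 1 first appears (with n ≥ 3) at b[7].

7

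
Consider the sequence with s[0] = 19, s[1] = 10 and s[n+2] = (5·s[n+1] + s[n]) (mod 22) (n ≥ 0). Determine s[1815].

Listing terms: s[0] = 19,  s[1] = 10,  s[2] = 3,  s[3] = 3,  s[4] = 18,  s[5] = 5,  s[6] = 21,  s[7] = 0,  s[8] = 21,  s[9] = 17,  s[10] = 18,  s[11] = 19,  s[12] = 3,  s[13] = 12,  s[14] = 19,  s[15] = 19,  s[16] = 4,  s[17] = 17,  s[18] = 1,  s[19] = 0,  s[20] = 1,  s[21] = 5,  s[22] = 4,  s[23] = 3,  s[24] = 19,  s[25] = 10.
The sequence repeats with period 24.
So s[1815] = s[0 + ((1815-0) mod 24)] = s[15] = 19.

19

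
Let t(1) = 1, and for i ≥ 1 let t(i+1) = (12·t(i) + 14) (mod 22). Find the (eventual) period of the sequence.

We have t(1) = 1; t(2) = 4; t(3) = 18; t(4) = 10; t(5) = 2; t(6) = 16; t(7) = 8; t(8) = 0; t(9) = 14; t(10) = 6; t(11) = 20; t(12) = 12; t(13) = 4.
Since t(13) = t(2) = 4, the sequence is eventually periodic: after a pre-period of length 1 it cycles with period 11.

11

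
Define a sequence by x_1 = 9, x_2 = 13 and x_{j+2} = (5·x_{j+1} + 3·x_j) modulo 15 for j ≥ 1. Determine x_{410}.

Listing terms: x_1 = 9,  x_2 = 13,  x_3 = 2,  x_4 = 4,  x_5 = 11,  x_6 = 7,  x_7 = 8,  x_8 = 1,  x_9 = 14,  x_{10} = 13,  x_{11} = 2.
Since (x_{10}, x_{11}) = (x_2, x_3) = (13, 2) (two consecutive terms determine the rest), the sequence is eventually periodic: after a pre-period of length 1 it cycles with period 8.
For j ≥ 2, x_j depends only on (j - 2) mod 8. (410 - 2) mod 8 = 0, so x_{410} = x_2 = 13.

13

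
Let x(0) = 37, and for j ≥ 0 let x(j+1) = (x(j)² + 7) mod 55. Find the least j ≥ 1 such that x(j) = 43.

Listing terms: x(0) = 37, x(1) = 1, x(2) = 8, x(3) = 16, x(4) = 43, x(5) = 41, x(6) = 38, x(7) = 21, x(8) = 8.
Since x(8) = x(2) = 8, the sequence is eventually periodic: after a pre-period of length 2 it cycles with period 6.
The value 43 first appears (with j ≥ 1) at x(4).

4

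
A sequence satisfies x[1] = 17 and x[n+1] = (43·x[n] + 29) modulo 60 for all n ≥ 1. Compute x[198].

0

Listing terms: x[1] = 17; x[2] = 40; x[3] = 9; x[4] = 56; x[5] = 37; x[6] = 0; x[7] = 29; x[8] = 16; x[9] = 57; x[10] = 20; x[11] = 49; x[12] = 36; x[13] = 17.
The sequence repeats with period 12.
(198 - 1) mod 12 = 5, so x[198] = x[6] = 0.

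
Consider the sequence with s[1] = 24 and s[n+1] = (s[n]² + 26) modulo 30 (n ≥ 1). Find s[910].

26

s[1] = 24, s[2] = 2, s[3] = 0, s[4] = 26, s[5] = 12, s[6] = 20, s[7] = 6, s[8] = 2.
Since s[8] = s[2] = 2, the sequence is eventually periodic: after a pre-period of length 1 it cycles with period 6.
For n ≥ 2, s[n] depends only on (n - 2) mod 6. (910 - 2) mod 6 = 2, so s[910] = s[4] = 26.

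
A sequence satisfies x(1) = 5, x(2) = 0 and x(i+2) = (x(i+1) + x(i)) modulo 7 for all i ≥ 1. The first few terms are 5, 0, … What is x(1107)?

5

Computing terms: x(1) = 5; x(2) = 0; x(3) = 5; x(4) = 5; x(5) = 3; x(6) = 1; x(7) = 4; x(8) = 5; x(9) = 2; x(10) = 0; x(11) = 2; x(12) = 2; x(13) = 4; x(14) = 6; x(15) = 3; x(16) = 2; x(17) = 5; x(18) = 0.
Since (x(17), x(18)) = (x(1), x(2)) = (5, 0) (two consecutive terms determine the rest), the sequence is periodic with period 16.
So x(1107) = x(1 + ((1107-1) mod 16)) = x(3) = 5.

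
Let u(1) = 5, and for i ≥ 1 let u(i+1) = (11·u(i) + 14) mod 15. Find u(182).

9

Listing terms: u(1) = 5, u(2) = 9, u(3) = 8, u(4) = 12, u(5) = 11, u(6) = 0, u(7) = 14, u(8) = 3, u(9) = 2, u(10) = 6, u(11) = 5.
The sequence repeats with period 10.
So u(182) = u(1 + ((182-1) mod 10)) = u(2) = 9.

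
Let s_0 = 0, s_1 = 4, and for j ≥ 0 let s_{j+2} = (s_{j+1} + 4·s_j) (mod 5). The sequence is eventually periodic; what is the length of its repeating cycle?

We have s_0 = 0; s_1 = 4; s_2 = 4; s_3 = 0; s_4 = 1; s_5 = 1; s_6 = 0; s_7 = 4.
The sequence repeats with period 6.

6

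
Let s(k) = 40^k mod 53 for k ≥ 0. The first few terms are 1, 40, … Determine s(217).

9

We have s(0) = 1,  s(1) = 40,  s(2) = 10,  s(3) = 29,  s(4) = 47,  s(5) = 25,  s(6) = 46,  s(7) = 38,  s(8) = 36,  s(9) = 9,  s(10) = 42,  s(11) = 37,  s(12) = 49,  s(13) = 52,  s(14) = 13,  s(15) = 43,  s(16) = 24,  s(17) = 6,  s(18) = 28,  s(19) = 7,  s(20) = 15,  s(21) = 17,  s(22) = 44,  s(23) = 11,  s(24) = 16,  s(25) = 4,  s(26) = 1.
The sequence repeats with period 26.
So s(217) = s(0 + ((217-0) mod 26)) = s(9) = 9.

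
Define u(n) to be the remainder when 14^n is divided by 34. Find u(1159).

Listing terms: u(0) = 1,  u(1) = 14,  u(2) = 26,  u(3) = 24,  u(4) = 30,  u(5) = 12,  u(6) = 32,  u(7) = 6,  u(8) = 16,  u(9) = 20,  u(10) = 8,  u(11) = 10,  u(12) = 4,  u(13) = 22,  u(14) = 2,  u(15) = 28,  u(16) = 18,  u(17) = 14.
Since u(17) = u(1) = 14, the sequence is eventually periodic: after a pre-period of length 1 it cycles with period 16.
For n ≥ 1, u(n) depends only on (n - 1) mod 16. (1159 - 1) mod 16 = 6, so u(1159) = u(7) = 6.

6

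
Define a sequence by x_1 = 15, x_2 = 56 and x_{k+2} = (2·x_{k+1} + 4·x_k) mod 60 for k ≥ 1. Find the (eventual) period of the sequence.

40

Listing terms: x_1 = 15; x_2 = 56; x_3 = 52; x_4 = 28; x_5 = 24; x_6 = 40; x_7 = 56; x_8 = 32; x_9 = 48; x_{10} = 44; x_{11} = 40; x_{12} = 16; x_{13} = 12; x_{14} = 28; x_{15} = 44; x_{16} = 20; x_{17} = 36; x_{18} = 32; x_{19} = 28; x_{20} = 4; x_{21} = 0; x_{22} = 16; x_{23} = 32; x_{24} = 8; x_{25} = 24; x_{26} = 20; x_{27} = 16; x_{28} = 52; x_{29} = 48; x_{30} = 4; x_{31} = 20; x_{32} = 56; x_{33} = 12; x_{34} = 8; x_{35} = 4; x_{36} = 40; x_{37} = 36; x_{38} = 52; x_{39} = 8; x_{40} = 44; x_{41} = 0; x_{42} = 56; x_{43} = 52.
Since (x_{42}, x_{43}) = (x_2, x_3) = (56, 52) (two consecutive terms determine the rest), the sequence is eventually periodic: after a pre-period of length 1 it cycles with period 40.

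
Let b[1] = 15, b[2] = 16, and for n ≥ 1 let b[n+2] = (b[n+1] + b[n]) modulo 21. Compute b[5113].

We have b[1] = 15, b[2] = 16, b[3] = 10, b[4] = 5, b[5] = 15, b[6] = 20, b[7] = 14, b[8] = 13, b[9] = 6, b[10] = 19, b[11] = 4, b[12] = 2, b[13] = 6, b[14] = 8, b[15] = 14, b[16] = 1, b[17] = 15, b[18] = 16.
The sequence repeats with period 16.
(5113 - 1) mod 16 = 8, so b[5113] = b[9] = 6.

6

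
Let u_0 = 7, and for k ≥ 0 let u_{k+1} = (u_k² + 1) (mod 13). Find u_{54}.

We have u_0 = 7, u_1 = 11, u_2 = 5, u_3 = 0, u_4 = 1, u_5 = 2, u_6 = 5.
Since u_6 = u_2 = 5, the sequence is eventually periodic: after a pre-period of length 2 it cycles with period 4.
For k ≥ 2, u_k depends only on (k - 2) mod 4. (54 - 2) mod 4 = 0, so u_{54} = u_2 = 5.

5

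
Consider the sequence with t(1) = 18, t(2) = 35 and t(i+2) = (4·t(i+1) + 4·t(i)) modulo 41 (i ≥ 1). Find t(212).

6

We have t(1) = 18,  t(2) = 35,  t(3) = 7,  t(4) = 4,  t(5) = 3,  t(6) = 28,  t(7) = 1,  t(8) = 34,  t(9) = 17,  t(10) = 40,  t(11) = 23,  t(12) = 6,  t(13) = 34,  t(14) = 37,  t(15) = 38,  t(16) = 13,  t(17) = 40,  t(18) = 7,  t(19) = 24,  t(20) = 1,  t(21) = 18,  t(22) = 35.
Since (t(21), t(22)) = (t(1), t(2)) = (18, 35) (two consecutive terms determine the rest), the sequence is periodic with period 20.
(212 - 1) mod 20 = 11, so t(212) = t(12) = 6.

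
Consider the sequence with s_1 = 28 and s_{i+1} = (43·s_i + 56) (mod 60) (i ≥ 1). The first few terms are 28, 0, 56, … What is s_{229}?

Listing terms: s_1 = 28,  s_2 = 0,  s_3 = 56,  s_4 = 4,  s_5 = 48,  s_6 = 20,  s_7 = 16,  s_8 = 24,  s_9 = 8,  s_{10} = 40,  s_{11} = 36,  s_{12} = 44,  s_{13} = 28.
The sequence repeats with period 12.
(229 - 1) mod 12 = 0, so s_{229} = s_1 = 28.

28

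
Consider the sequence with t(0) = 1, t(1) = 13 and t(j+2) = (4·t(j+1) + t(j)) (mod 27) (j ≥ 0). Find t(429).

We have t(0) = 1, t(1) = 13, t(2) = 26, t(3) = 9, t(4) = 8, t(5) = 14, t(6) = 10, t(7) = 0, t(8) = 10, t(9) = 13, t(10) = 8, t(11) = 18, t(12) = 26, t(13) = 14, t(14) = 1, t(15) = 18, t(16) = 19, t(17) = 13, t(18) = 17, t(19) = 0, t(20) = 17, t(21) = 14, t(22) = 19, t(23) = 9, t(24) = 1, t(25) = 13.
The sequence repeats with period 24.
(429 - 0) mod 24 = 21, so t(429) = t(21) = 14.

14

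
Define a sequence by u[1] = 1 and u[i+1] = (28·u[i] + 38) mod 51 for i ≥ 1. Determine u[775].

4

Computing terms: u[1] = 1, u[2] = 15, u[3] = 50, u[4] = 10, u[5] = 12, u[6] = 17, u[7] = 4, u[8] = 48, u[9] = 5, u[10] = 25, u[11] = 24, u[12] = 47, u[13] = 28, u[14] = 6, u[15] = 2, u[16] = 43, u[17] = 18, u[18] = 32, u[19] = 16, u[20] = 27, u[21] = 29, u[22] = 34, u[23] = 21, u[24] = 14, u[25] = 22, u[26] = 42, u[27] = 41, u[28] = 13, u[29] = 45, u[30] = 23, u[31] = 19, u[32] = 9, u[33] = 35, u[34] = 49, u[35] = 33, u[36] = 44, u[37] = 46, u[38] = 0, u[39] = 38, u[40] = 31, u[41] = 39, u[42] = 8, u[43] = 7, u[44] = 30, u[45] = 11, u[46] = 40, u[47] = 36, u[48] = 26, u[49] = 1.
The sequence repeats with period 48.
(775 - 1) mod 48 = 6, so u[775] = u[7] = 4.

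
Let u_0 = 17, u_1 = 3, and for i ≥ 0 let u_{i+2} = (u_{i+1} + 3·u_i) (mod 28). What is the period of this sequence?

24

We have u_0 = 17,  u_1 = 3,  u_2 = 26,  u_3 = 7,  u_4 = 1,  u_5 = 22,  u_6 = 25,  u_7 = 7,  u_8 = 26,  u_9 = 19,  u_{10} = 13,  u_{11} = 14,  u_{12} = 25,  u_{13} = 11,  u_{14} = 2,  u_{15} = 7,  u_{16} = 13,  u_{17} = 6,  u_{18} = 17,  u_{19} = 7,  u_{20} = 2,  u_{21} = 23,  u_{22} = 1,  u_{23} = 14,  u_{24} = 17,  u_{25} = 3.
The sequence repeats with period 24.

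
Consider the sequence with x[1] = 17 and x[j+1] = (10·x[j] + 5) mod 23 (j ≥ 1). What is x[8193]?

x[1] = 17; x[2] = 14; x[3] = 7; x[4] = 6; x[5] = 19; x[6] = 11; x[7] = 0; x[8] = 5; x[9] = 9; x[10] = 3; x[11] = 12; x[12] = 10; x[13] = 13; x[14] = 20; x[15] = 21; x[16] = 8; x[17] = 16; x[18] = 4; x[19] = 22; x[20] = 18; x[21] = 1; x[22] = 15; x[23] = 17.
The sequence repeats with period 22.
(8193 - 1) mod 22 = 8, so x[8193] = x[9] = 9.

9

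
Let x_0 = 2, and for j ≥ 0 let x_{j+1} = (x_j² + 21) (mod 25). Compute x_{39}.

x_0 = 2, x_1 = 0, x_2 = 21, x_3 = 12, x_4 = 15, x_5 = 21.
Since x_5 = x_2 = 21, the sequence is eventually periodic: after a pre-period of length 2 it cycles with period 3.
For j ≥ 2, x_j depends only on (j - 2) mod 3. (39 - 2) mod 3 = 1, so x_{39} = x_3 = 12.

12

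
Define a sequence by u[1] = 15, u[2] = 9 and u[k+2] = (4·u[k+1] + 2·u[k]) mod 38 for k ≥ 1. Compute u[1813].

16

u[1] = 15,  u[2] = 9,  u[3] = 28,  u[4] = 16,  u[5] = 6,  u[6] = 18,  u[7] = 8,  u[8] = 30,  u[9] = 22,  u[10] = 34,  u[11] = 28,  u[12] = 28,  u[13] = 16.
Since (u[12], u[13]) = (u[3], u[4]) = (28, 16) (two consecutive terms determine the rest), the sequence is eventually periodic: after a pre-period of length 2 it cycles with period 9.
For k ≥ 3, u[k] depends only on (k - 3) mod 9. (1813 - 3) mod 9 = 1, so u[1813] = u[4] = 16.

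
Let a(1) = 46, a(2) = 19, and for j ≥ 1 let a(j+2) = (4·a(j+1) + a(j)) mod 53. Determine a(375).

Computing terms: a(1) = 46; a(2) = 19; a(3) = 16; a(4) = 30; a(5) = 30; a(6) = 44; a(7) = 47; a(8) = 20; a(9) = 21; a(10) = 51; a(11) = 13; a(12) = 50; a(13) = 1; a(14) = 1; a(15) = 5; a(16) = 21; a(17) = 36; a(18) = 6; a(19) = 7; a(20) = 34; a(21) = 37; a(22) = 23; a(23) = 23; a(24) = 9; a(25) = 6; a(26) = 33; a(27) = 32; a(28) = 2; a(29) = 40; a(30) = 3; a(31) = 52; a(32) = 52; a(33) = 48; a(34) = 32; a(35) = 17; a(36) = 47; a(37) = 46; a(38) = 19.
The sequence repeats with period 36.
(375 - 1) mod 36 = 14, so a(375) = a(15) = 5.

5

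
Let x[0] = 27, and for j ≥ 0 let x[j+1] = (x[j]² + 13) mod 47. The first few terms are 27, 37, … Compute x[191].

37

Listing terms: x[0] = 27,  x[1] = 37,  x[2] = 19,  x[3] = 45,  x[4] = 17,  x[5] = 20,  x[6] = 37.
Since x[6] = x[1] = 37, the sequence is eventually periodic: after a pre-period of length 1 it cycles with period 5.
For j ≥ 1, x[j] depends only on (j - 1) mod 5. (191 - 1) mod 5 = 0, so x[191] = x[1] = 37.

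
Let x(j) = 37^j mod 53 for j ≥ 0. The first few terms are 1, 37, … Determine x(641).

x(0) = 1, x(1) = 37, x(2) = 44, x(3) = 38, x(4) = 28, x(5) = 29, x(6) = 13, x(7) = 4, x(8) = 42, x(9) = 17, x(10) = 46, x(11) = 6, x(12) = 10, x(13) = 52, x(14) = 16, x(15) = 9, x(16) = 15, x(17) = 25, x(18) = 24, x(19) = 40, x(20) = 49, x(21) = 11, x(22) = 36, x(23) = 7, x(24) = 47, x(25) = 43, x(26) = 1.
The sequence repeats with period 26.
(641 - 0) mod 26 = 17, so x(641) = x(17) = 25.

25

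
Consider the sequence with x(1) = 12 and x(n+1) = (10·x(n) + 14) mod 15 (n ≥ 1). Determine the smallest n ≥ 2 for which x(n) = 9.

4

We have x(1) = 12; x(2) = 14; x(3) = 4; x(4) = 9; x(5) = 14.
Since x(5) = x(2) = 14, the sequence is eventually periodic: after a pre-period of length 1 it cycles with period 3.
The value 9 first appears (with n ≥ 2) at x(4).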